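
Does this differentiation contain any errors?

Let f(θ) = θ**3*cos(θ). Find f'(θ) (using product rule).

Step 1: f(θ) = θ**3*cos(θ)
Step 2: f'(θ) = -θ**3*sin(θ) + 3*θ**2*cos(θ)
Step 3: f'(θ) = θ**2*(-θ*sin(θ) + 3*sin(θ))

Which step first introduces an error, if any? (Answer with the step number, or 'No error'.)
Step 3

Step 3 is incorrect due to a wrong trig function.
The step shows: θ**2*(-θ*sin(θ) + 3*sin(θ))
The correct value should be: θ**2*(-θ*sin(θ) + 3*cos(θ))

Explanation: cos(θ) was incorrectly written as sin(θ): the term θ**2*(-θ*sin(θ) + 3*cos(θ)) was incorrectly written as θ**2*(-θ*sin(θ) + 3*sin(θ))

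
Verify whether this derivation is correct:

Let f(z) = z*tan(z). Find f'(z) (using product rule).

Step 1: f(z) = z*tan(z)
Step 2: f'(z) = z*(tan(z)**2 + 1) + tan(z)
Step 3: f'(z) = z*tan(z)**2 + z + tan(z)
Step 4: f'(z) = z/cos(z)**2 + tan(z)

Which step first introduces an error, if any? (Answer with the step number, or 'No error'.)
No error

All steps in this derivation are correct.
The final answer f'(z) = z/cos(z)**2 + tan(z) is valid.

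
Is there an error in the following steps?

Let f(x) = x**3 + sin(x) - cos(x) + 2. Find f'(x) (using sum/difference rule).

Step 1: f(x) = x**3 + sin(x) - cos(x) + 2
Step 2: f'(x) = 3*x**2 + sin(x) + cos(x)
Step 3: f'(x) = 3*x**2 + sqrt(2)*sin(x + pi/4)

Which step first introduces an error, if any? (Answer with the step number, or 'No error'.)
No error

All steps in this derivation are correct.
The final answer f'(x) = 3*x**2 + sqrt(2)*sin(x + pi/4) is valid.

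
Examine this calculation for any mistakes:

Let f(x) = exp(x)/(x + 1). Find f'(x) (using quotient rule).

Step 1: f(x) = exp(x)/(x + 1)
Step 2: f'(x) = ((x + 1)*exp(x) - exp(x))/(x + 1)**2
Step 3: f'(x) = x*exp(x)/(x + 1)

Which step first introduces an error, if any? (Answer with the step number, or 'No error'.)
Step 3

Step 3 is incorrect due to a wrong exponent.
The step shows: x*exp(x)/(x + 1)
The correct value should be: x*exp(x)/(x + 1)**2

Explanation: The exponent -2 on x + 1 was incorrectly written as -1: the term x*exp(x)/(x + 1)**2 was incorrectly written as x*exp(x)/(x + 1)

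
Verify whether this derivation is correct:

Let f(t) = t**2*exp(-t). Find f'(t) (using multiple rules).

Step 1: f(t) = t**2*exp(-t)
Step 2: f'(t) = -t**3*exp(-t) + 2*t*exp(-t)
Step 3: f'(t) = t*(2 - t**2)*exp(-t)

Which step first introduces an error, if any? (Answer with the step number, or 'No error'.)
Step 2

Step 2 is incorrect due to a wrong exponent.
The step shows: -t**3*exp(-t) + 2*t*exp(-t)
The correct value should be: -t**2*exp(-t) + 2*t*exp(-t)

Explanation: The exponent 2 on t was incorrectly written as 3: the term -t**2*exp(-t) was incorrectly written as -t**3*exp(-t)
The later steps are derived from this incorrect expression, so the error originates in Step 2.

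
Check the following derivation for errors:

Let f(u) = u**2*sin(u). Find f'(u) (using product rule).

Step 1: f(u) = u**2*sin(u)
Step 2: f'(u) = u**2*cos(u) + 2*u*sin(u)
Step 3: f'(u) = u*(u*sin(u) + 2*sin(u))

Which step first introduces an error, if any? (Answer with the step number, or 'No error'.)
Step 3

Step 3 is incorrect due to a wrong trig function.
The step shows: u*(u*sin(u) + 2*sin(u))
The correct value should be: u*(u*cos(u) + 2*sin(u))

Explanation: cos(u) was incorrectly written as sin(u): the term u*(u*cos(u) + 2*sin(u)) was incorrectly written as u*(u*sin(u) + 2*sin(u))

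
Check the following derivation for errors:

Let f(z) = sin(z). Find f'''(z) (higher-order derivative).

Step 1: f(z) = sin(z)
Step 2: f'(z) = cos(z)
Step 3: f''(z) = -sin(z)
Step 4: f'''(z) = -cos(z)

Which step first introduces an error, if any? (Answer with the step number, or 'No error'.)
No error

All steps in this derivation are correct.
The final answer f'''(z) = -cos(z) is valid.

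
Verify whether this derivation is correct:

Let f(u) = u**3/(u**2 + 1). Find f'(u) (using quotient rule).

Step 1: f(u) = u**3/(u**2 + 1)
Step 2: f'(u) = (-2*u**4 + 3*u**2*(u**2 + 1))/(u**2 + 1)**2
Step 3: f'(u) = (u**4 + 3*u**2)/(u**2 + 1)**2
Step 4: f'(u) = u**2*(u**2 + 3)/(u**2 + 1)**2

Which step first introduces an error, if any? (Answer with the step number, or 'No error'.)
No error

All steps in this derivation are correct.
The final answer f'(u) = u**2*(u**2 + 3)/(u**2 + 1)**2 is valid.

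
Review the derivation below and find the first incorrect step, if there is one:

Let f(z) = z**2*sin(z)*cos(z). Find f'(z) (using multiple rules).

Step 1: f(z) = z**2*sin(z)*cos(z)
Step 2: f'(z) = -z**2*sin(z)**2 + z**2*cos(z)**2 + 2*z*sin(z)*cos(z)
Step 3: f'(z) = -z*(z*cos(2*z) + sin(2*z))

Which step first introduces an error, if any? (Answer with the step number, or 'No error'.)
Step 3

Step 3 is incorrect due to a sign flip.
The step shows: -z*(z*cos(2*z) + sin(2*z))
The correct value should be: z*(z*cos(2*z) + sin(2*z))

Explanation: The sign of the whole expression was flipped: the term z*(z*cos(2*z) + sin(2*z)) was incorrectly written as -z*(z*cos(2*z) + sin(2*z))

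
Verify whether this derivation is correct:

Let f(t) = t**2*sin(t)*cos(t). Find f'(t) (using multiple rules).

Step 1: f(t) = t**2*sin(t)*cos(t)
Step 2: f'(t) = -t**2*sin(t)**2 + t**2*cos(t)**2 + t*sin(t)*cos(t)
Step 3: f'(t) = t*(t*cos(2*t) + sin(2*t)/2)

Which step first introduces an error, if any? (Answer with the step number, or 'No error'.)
Step 2

Step 2 is incorrect due to a wrong coefficient.
The step shows: -t**2*sin(t)**2 + t**2*cos(t)**2 + t*sin(t)*cos(t)
The correct value should be: -t**2*sin(t)**2 + t**2*cos(t)**2 + 2*t*sin(t)*cos(t)

Explanation: The coefficient 2 was incorrectly written as 1: the term 2*t*sin(t)*cos(t) was incorrectly written as t*sin(t)*cos(t)
The later steps are derived from this incorrect expression, so the error originates in Step 2.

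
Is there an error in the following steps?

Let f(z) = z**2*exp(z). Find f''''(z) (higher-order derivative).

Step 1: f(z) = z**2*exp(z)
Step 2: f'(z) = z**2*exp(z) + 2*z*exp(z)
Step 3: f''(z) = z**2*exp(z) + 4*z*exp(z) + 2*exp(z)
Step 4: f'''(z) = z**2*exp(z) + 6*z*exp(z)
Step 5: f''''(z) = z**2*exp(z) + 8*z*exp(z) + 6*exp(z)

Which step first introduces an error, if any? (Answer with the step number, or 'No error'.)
Step 4

Step 4 is incorrect due to a dropped term.
The step shows: z**2*exp(z) + 6*z*exp(z)
The correct value should be: z**2*exp(z) + 6*z*exp(z) + 6*exp(z)

Explanation: A term was dropped: the term 6*exp(z) was incorrectly omitted
The later steps are derived from this incorrect expression, so the error originates in Step 4.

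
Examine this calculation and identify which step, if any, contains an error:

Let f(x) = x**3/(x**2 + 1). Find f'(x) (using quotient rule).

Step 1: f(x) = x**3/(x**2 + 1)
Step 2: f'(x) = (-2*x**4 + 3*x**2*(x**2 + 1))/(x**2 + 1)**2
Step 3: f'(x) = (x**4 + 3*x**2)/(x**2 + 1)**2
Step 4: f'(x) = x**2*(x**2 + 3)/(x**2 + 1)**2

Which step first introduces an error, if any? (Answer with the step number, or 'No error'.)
No error

All steps in this derivation are correct.
The final answer f'(x) = x**2*(x**2 + 3)/(x**2 + 1)**2 is valid.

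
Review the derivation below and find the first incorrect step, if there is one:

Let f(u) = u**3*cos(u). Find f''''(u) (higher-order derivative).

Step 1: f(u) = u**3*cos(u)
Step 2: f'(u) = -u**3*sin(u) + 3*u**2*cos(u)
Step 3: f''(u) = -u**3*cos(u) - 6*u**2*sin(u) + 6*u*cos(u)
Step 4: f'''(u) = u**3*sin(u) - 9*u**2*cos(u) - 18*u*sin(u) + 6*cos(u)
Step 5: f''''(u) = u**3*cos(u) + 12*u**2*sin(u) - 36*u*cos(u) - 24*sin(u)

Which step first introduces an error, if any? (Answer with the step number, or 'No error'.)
No error

All steps in this derivation are correct.
The final answer f''''(u) = u**3*cos(u) + 12*u**2*sin(u) - 36*u*cos(u) - 24*sin(u) is valid.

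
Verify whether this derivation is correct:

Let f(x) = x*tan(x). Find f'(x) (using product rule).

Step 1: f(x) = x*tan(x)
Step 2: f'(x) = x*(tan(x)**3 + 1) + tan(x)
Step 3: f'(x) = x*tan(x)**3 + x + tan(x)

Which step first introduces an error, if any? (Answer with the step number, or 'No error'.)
Step 2

Step 2 is incorrect due to a wrong exponent.
The step shows: x*(tan(x)**3 + 1) + tan(x)
The correct value should be: x*(tan(x)**2 + 1) + tan(x)

Explanation: The exponent 2 on tan(x) was incorrectly written as 3: the term x*(tan(x)**2 + 1) was incorrectly written as x*(tan(x)**3 + 1)
The later steps are derived from this incorrect expression, so the error originates in Step 2.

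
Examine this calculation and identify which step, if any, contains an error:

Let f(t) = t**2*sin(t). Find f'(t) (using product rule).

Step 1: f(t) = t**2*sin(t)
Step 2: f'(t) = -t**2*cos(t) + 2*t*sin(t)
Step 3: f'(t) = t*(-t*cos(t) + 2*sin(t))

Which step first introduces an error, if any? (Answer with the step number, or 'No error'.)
Step 2

Step 2 is incorrect due to a sign flip.
The step shows: -t**2*cos(t) + 2*t*sin(t)
The correct value should be: t**2*cos(t) + 2*t*sin(t)

Explanation: The sign of one term was flipped: the term t**2*cos(t) was incorrectly written as -t**2*cos(t)
The later steps are derived from this incorrect expression, so the error originates in Step 2.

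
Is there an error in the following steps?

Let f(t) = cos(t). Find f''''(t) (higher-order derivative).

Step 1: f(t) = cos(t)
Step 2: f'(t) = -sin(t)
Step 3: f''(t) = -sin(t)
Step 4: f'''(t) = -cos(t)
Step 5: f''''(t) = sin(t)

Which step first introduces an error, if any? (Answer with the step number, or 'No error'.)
Step 3

Step 3 is incorrect due to a wrong trig function.
The step shows: -sin(t)
The correct value should be: -cos(t)

Explanation: cos(t) was incorrectly written as sin(t): the term -cos(t) was incorrectly written as -sin(t)
The later steps are derived from this incorrect expression, so the error originates in Step 3.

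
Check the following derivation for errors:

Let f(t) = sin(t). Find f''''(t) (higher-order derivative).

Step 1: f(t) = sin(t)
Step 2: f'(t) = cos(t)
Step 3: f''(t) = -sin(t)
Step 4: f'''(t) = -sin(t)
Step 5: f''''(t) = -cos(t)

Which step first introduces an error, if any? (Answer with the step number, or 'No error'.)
Step 4

Step 4 is incorrect due to a wrong trig function.
The step shows: -sin(t)
The correct value should be: -cos(t)

Explanation: cos(t) was incorrectly written as sin(t): the term -cos(t) was incorrectly written as -sin(t)
The later steps are derived from this incorrect expression, so the error originates in Step 4.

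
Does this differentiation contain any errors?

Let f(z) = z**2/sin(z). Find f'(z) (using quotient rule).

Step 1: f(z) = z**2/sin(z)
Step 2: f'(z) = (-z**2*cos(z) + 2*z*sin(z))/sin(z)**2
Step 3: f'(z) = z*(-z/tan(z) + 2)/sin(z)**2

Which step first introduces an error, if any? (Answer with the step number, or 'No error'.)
Step 3

Step 3 is incorrect due to a wrong exponent.
The step shows: z*(-z/tan(z) + 2)/sin(z)**2
The correct value should be: z*(-z/tan(z) + 2)/sin(z)

Explanation: The exponent -1 on sin(z) was incorrectly written as -2: the term z*(-z/tan(z) + 2)/sin(z) was incorrectly written as z*(-z/tan(z) + 2)/sin(z)**2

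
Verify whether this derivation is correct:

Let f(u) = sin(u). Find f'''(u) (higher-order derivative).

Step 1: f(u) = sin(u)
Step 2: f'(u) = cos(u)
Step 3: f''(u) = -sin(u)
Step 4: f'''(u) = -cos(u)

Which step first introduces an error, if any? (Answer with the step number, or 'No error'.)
No error

All steps in this derivation are correct.
The final answer f'''(u) = -cos(u) is valid.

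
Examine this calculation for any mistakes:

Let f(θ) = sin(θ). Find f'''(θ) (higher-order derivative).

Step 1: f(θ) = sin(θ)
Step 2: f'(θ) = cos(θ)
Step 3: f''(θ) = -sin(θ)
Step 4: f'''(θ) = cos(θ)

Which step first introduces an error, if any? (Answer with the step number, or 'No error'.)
Step 4

Step 4 is incorrect due to a sign flip.
The step shows: cos(θ)
The correct value should be: -cos(θ)

Explanation: The sign of the whole expression was flipped: the term -cos(θ) was incorrectly written as cos(θ)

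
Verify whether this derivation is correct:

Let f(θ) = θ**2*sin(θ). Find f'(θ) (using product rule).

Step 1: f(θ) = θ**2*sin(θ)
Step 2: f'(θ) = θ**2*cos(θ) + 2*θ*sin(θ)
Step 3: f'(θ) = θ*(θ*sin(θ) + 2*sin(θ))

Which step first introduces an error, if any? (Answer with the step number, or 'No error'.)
Step 3

Step 3 is incorrect due to a wrong trig function.
The step shows: θ*(θ*sin(θ) + 2*sin(θ))
The correct value should be: θ*(θ*cos(θ) + 2*sin(θ))

Explanation: cos(θ) was incorrectly written as sin(θ): the term θ*(θ*cos(θ) + 2*sin(θ)) was incorrectly written as θ*(θ*sin(θ) + 2*sin(θ))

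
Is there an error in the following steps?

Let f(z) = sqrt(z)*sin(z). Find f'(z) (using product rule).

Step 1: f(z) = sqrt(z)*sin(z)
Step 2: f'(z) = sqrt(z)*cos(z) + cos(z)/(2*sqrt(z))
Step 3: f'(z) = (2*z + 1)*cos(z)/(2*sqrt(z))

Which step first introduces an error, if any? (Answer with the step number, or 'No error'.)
Step 2

Step 2 is incorrect due to a wrong trig function.
The step shows: sqrt(z)*cos(z) + cos(z)/(2*sqrt(z))
The correct value should be: sqrt(z)*cos(z) + sin(z)/(2*sqrt(z))

Explanation: sin(z) was incorrectly written as cos(z): the term sin(z)/(2*sqrt(z)) was incorrectly written as cos(z)/(2*sqrt(z))
The later steps are derived from this incorrect expression, so the error originates in Step 2.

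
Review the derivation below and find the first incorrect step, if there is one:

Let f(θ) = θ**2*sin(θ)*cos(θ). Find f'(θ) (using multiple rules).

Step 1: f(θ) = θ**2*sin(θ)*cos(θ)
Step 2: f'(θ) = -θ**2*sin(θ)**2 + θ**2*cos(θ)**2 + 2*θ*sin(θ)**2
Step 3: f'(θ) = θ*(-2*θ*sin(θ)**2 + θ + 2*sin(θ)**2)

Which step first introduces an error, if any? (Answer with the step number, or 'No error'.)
Step 2

Step 2 is incorrect due to a wrong trig function.
The step shows: -θ**2*sin(θ)**2 + θ**2*cos(θ)**2 + 2*θ*sin(θ)**2
The correct value should be: -θ**2*sin(θ)**2 + θ**2*cos(θ)**2 + 2*θ*sin(θ)*cos(θ)

Explanation: cos(θ) was incorrectly written as sin(θ): the term 2*θ*sin(θ)*cos(θ) was incorrectly written as 2*θ*sin(θ)**2
The later steps are derived from this incorrect expression, so the error originates in Step 2.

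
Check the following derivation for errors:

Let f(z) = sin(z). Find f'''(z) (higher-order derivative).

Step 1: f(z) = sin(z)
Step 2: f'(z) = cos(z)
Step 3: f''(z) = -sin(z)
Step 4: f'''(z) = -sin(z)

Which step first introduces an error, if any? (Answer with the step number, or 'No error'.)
Step 4

Step 4 is incorrect due to a wrong trig function.
The step shows: -sin(z)
The correct value should be: -cos(z)

Explanation: cos(z) was incorrectly written as sin(z): the term -cos(z) was incorrectly written as -sin(z)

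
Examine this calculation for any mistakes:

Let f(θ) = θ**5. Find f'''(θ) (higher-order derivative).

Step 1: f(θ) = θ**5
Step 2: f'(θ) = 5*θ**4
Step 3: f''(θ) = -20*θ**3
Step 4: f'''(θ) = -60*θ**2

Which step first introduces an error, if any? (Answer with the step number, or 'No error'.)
Step 3

Step 3 is incorrect due to a sign flip.
The step shows: -20*θ**3
The correct value should be: 20*θ**3

Explanation: The sign of the whole expression was flipped: the term 20*θ**3 was incorrectly written as -20*θ**3
The later steps are derived from this incorrect expression, so the error originates in Step 3.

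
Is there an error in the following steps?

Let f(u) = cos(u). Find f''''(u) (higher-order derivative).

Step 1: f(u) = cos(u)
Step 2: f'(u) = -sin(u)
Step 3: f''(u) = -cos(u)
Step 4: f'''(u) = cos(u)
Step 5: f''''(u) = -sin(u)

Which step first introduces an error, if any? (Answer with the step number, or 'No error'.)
Step 4

Step 4 is incorrect due to a wrong trig function.
The step shows: cos(u)
The correct value should be: sin(u)

Explanation: sin(u) was incorrectly written as cos(u): the term sin(u) was incorrectly written as cos(u)
The later steps are derived from this incorrect expression, so the error originates in Step 4.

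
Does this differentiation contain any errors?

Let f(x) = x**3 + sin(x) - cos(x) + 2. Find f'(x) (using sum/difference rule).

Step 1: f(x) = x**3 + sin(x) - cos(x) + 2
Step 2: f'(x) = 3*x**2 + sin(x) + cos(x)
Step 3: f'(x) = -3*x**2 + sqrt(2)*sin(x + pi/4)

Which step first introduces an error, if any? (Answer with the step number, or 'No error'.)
Step 3

Step 3 is incorrect due to a sign flip.
The step shows: -3*x**2 + sqrt(2)*sin(x + pi/4)
The correct value should be: 3*x**2 + sqrt(2)*sin(x + pi/4)

Explanation: The sign of one term was flipped: the term 3*x**2 was incorrectly written as -3*x**2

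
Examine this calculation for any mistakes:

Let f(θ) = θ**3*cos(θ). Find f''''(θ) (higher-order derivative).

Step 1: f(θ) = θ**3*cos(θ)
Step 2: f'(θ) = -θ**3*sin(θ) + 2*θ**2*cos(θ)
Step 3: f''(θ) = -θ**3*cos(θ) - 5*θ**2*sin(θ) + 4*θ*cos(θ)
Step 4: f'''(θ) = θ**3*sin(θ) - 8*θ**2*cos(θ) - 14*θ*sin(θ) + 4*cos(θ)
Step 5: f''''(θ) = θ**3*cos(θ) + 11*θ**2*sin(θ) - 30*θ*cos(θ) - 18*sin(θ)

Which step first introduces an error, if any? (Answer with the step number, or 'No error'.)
Step 2

Step 2 is incorrect due to a wrong coefficient.
The step shows: -θ**3*sin(θ) + 2*θ**2*cos(θ)
The correct value should be: -θ**3*sin(θ) + 3*θ**2*cos(θ)

Explanation: The coefficient 3 was incorrectly written as 2: the term 3*θ**2*cos(θ) was incorrectly written as 2*θ**2*cos(θ)
The later steps are derived from this incorrect expression, so the error originates in Step 2.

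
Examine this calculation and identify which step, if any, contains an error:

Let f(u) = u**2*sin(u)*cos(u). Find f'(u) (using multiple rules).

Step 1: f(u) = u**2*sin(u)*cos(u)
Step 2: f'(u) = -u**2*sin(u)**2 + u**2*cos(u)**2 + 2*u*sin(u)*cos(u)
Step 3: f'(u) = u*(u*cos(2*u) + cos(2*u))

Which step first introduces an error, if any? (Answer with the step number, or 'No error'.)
Step 3

Step 3 is incorrect due to a wrong trig function.
The step shows: u*(u*cos(2*u) + cos(2*u))
The correct value should be: u*(u*cos(2*u) + sin(2*u))

Explanation: sin(2*u) was incorrectly written as cos(2*u): the term u*(u*cos(2*u) + sin(2*u)) was incorrectly written as u*(u*cos(2*u) + cos(2*u))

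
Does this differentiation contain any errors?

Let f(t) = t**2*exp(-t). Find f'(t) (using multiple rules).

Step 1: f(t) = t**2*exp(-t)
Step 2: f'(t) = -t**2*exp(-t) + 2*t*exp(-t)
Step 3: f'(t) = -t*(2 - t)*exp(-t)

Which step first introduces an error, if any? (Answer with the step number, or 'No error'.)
Step 3

Step 3 is incorrect due to a sign flip.
The step shows: -t*(2 - t)*exp(-t)
The correct value should be: t*(2 - t)*exp(-t)

Explanation: The sign of the whole expression was flipped: the term t*(2 - t)*exp(-t) was incorrectly written as -t*(2 - t)*exp(-t)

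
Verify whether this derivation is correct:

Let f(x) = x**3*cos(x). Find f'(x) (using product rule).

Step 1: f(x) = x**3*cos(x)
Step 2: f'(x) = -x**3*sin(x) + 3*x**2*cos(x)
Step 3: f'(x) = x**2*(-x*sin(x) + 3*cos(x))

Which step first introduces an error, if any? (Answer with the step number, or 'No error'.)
No error

All steps in this derivation are correct.
The final answer f'(x) = x**2*(-x*sin(x) + 3*cos(x)) is valid.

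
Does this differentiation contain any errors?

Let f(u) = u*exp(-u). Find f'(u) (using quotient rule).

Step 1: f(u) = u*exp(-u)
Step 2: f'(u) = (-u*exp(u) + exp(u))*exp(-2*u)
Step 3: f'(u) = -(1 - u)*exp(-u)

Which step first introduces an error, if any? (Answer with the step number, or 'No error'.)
Step 3

Step 3 is incorrect due to a sign flip.
The step shows: -(1 - u)*exp(-u)
The correct value should be: (1 - u)*exp(-u)

Explanation: The sign of the whole expression was flipped: the term (1 - u)*exp(-u) was incorrectly written as -(1 - u)*exp(-u)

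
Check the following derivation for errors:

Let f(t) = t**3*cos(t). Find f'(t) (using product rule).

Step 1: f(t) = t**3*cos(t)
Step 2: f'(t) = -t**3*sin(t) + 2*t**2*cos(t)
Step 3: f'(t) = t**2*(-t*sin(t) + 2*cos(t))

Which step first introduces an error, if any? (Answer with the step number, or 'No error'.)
Step 2

Step 2 is incorrect due to a wrong coefficient.
The step shows: -t**3*sin(t) + 2*t**2*cos(t)
The correct value should be: -t**3*sin(t) + 3*t**2*cos(t)

Explanation: The coefficient 3 was incorrectly written as 2: the term 3*t**2*cos(t) was incorrectly written as 2*t**2*cos(t)
The later steps are derived from this incorrect expression, so the error originates in Step 2.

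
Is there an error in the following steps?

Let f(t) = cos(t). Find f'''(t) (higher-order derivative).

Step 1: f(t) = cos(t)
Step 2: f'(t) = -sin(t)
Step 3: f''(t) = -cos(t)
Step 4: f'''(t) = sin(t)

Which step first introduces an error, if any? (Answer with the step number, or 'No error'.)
No error

All steps in this derivation are correct.
The final answer f'''(t) = sin(t) is valid.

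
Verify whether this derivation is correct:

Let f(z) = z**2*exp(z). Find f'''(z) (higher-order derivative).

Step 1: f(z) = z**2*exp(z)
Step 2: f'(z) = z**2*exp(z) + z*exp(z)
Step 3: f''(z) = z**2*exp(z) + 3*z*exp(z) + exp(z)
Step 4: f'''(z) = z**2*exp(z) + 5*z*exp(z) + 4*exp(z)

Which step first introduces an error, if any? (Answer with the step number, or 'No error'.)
Step 2

Step 2 is incorrect due to a wrong coefficient.
The step shows: z**2*exp(z) + z*exp(z)
The correct value should be: z**2*exp(z) + 2*z*exp(z)

Explanation: The coefficient 2 was incorrectly written as 1: the term 2*z*exp(z) was incorrectly written as z*exp(z)
The later steps are derived from this incorrect expression, so the error originates in Step 2.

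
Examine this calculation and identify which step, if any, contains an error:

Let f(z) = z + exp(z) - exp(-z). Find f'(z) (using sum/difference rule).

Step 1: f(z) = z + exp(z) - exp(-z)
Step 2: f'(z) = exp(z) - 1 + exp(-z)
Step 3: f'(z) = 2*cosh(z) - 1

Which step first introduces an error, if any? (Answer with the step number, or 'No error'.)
Step 2

Step 2 is incorrect due to a sign flip.
The step shows: exp(z) - 1 + exp(-z)
The correct value should be: exp(z) + 1 + exp(-z)

Explanation: The sign of one term was flipped: the term 1 was incorrectly written as -1
The later steps are derived from this incorrect expression, so the error originates in Step 2.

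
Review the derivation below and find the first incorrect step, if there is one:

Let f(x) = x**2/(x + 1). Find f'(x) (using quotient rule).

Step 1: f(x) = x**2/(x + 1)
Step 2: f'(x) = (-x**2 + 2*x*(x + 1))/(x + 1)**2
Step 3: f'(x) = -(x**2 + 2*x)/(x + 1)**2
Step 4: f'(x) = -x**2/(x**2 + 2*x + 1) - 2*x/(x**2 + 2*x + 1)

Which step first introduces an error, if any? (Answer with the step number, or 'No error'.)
Step 3

Step 3 is incorrect due to a sign flip.
The step shows: -(x**2 + 2*x)/(x + 1)**2
The correct value should be: (x**2 + 2*x)/(x + 1)**2

Explanation: The sign of the whole expression was flipped: the term (x**2 + 2*x)/(x + 1)**2 was incorrectly written as -(x**2 + 2*x)/(x + 1)**2
The later steps are derived from this incorrect expression, so the error originates in Step 3.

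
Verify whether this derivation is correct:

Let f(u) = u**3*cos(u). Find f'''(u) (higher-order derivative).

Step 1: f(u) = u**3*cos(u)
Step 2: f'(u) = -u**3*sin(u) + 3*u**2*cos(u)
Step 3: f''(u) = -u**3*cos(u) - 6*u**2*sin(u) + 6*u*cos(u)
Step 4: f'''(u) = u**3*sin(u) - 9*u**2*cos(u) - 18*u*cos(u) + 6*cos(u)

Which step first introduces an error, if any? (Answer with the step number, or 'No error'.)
Step 4

Step 4 is incorrect due to a wrong trig function.
The step shows: u**3*sin(u) - 9*u**2*cos(u) - 18*u*cos(u) + 6*cos(u)
The correct value should be: u**3*sin(u) - 9*u**2*cos(u) - 18*u*sin(u) + 6*cos(u)

Explanation: sin(u) was incorrectly written as cos(u): the term -18*u*sin(u) was incorrectly written as -18*u*cos(u)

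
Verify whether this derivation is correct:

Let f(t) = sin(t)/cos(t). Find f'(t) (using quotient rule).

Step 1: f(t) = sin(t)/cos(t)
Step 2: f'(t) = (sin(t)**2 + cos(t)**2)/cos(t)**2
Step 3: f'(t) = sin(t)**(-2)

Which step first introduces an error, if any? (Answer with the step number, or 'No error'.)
Step 3

Step 3 is incorrect due to a wrong trig function.
The step shows: sin(t)**(-2)
The correct value should be: cos(t)**(-2)

Explanation: cos(t) was incorrectly written as sin(t): the term cos(t)**(-2) was incorrectly written as sin(t)**(-2)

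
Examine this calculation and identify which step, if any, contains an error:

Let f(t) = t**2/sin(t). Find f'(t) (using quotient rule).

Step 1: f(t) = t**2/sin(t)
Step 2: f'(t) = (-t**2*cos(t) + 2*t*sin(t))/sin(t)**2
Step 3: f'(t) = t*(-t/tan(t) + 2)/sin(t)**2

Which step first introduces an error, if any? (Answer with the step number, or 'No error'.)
Step 3

Step 3 is incorrect due to a wrong exponent.
The step shows: t*(-t/tan(t) + 2)/sin(t)**2
The correct value should be: t*(-t/tan(t) + 2)/sin(t)

Explanation: The exponent -1 on sin(t) was incorrectly written as -2: the term t*(-t/tan(t) + 2)/sin(t) was incorrectly written as t*(-t/tan(t) + 2)/sin(t)**2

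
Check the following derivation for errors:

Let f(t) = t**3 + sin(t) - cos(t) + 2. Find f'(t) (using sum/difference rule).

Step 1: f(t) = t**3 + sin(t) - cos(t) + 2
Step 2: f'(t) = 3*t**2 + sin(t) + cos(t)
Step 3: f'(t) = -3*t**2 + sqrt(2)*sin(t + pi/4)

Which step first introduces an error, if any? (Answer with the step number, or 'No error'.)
Step 3

Step 3 is incorrect due to a sign flip.
The step shows: -3*t**2 + sqrt(2)*sin(t + pi/4)
The correct value should be: 3*t**2 + sqrt(2)*sin(t + pi/4)

Explanation: The sign of one term was flipped: the term 3*t**2 was incorrectly written as -3*t**2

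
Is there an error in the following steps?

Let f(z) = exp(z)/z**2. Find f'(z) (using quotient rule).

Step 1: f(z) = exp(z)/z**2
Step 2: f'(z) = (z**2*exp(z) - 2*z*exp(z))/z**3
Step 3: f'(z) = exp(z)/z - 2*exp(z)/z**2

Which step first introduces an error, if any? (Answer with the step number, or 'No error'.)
Step 2

Step 2 is incorrect due to a wrong exponent.
The step shows: (z**2*exp(z) - 2*z*exp(z))/z**3
The correct value should be: (z**2*exp(z) - 2*z*exp(z))/z**4

Explanation: The exponent -4 on z was incorrectly written as -3: the term (z**2*exp(z) - 2*z*exp(z))/z**4 was incorrectly written as (z**2*exp(z) - 2*z*exp(z))/z**3
The later steps are derived from this incorrect expression, so the error originates in Step 2.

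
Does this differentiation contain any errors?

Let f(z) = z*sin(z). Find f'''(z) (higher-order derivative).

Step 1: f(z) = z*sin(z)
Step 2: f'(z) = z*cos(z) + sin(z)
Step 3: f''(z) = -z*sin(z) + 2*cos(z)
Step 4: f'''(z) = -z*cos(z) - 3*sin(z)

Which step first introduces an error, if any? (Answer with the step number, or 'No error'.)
No error

All steps in this derivation are correct.
The final answer f'''(z) = -z*cos(z) - 3*sin(z) is valid.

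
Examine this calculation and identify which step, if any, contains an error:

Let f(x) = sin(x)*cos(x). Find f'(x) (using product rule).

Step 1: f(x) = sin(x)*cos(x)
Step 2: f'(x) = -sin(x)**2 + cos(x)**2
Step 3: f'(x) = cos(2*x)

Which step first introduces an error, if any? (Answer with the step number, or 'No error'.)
No error

All steps in this derivation are correct.
The final answer f'(x) = cos(2*x) is valid.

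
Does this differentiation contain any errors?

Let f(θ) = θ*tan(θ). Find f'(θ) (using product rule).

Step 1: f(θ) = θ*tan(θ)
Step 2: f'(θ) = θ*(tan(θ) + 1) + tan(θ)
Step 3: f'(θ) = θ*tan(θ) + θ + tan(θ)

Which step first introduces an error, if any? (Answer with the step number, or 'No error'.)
Step 2

Step 2 is incorrect due to a wrong exponent.
The step shows: θ*(tan(θ) + 1) + tan(θ)
The correct value should be: θ*(tan(θ)**2 + 1) + tan(θ)

Explanation: The exponent 2 on tan(θ) was incorrectly written as 1: the term θ*(tan(θ)**2 + 1) was incorrectly written as θ*(tan(θ) + 1)
The later steps are derived from this incorrect expression, so the error originates in Step 2.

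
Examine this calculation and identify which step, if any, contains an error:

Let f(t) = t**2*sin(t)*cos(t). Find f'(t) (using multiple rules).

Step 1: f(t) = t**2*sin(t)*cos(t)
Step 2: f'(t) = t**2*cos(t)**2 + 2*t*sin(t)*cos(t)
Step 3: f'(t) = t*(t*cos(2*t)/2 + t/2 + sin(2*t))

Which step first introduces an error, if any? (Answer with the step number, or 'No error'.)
Step 2

Step 2 is incorrect due to a dropped term.
The step shows: t**2*cos(t)**2 + 2*t*sin(t)*cos(t)
The correct value should be: -t**2*sin(t)**2 + t**2*cos(t)**2 + 2*t*sin(t)*cos(t)

Explanation: A term was dropped: the term -t**2*sin(t)**2 was incorrectly omitted
The later steps are derived from this incorrect expression, so the error originates in Step 2.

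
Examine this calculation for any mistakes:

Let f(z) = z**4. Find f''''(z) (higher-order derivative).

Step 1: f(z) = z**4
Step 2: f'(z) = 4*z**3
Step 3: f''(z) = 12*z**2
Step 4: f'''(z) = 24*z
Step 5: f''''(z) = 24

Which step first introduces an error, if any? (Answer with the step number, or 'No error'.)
No error

All steps in this derivation are correct.
The final answer f''''(z) = 24 is valid.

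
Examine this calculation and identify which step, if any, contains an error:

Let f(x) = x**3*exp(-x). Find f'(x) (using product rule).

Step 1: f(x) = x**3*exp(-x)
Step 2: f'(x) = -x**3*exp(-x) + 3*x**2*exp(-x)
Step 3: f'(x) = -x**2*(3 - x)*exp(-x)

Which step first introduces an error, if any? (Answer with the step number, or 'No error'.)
Step 3

Step 3 is incorrect due to a sign flip.
The step shows: -x**2*(3 - x)*exp(-x)
The correct value should be: x**2*(3 - x)*exp(-x)

Explanation: The sign of the whole expression was flipped: the term x**2*(3 - x)*exp(-x) was incorrectly written as -x**2*(3 - x)*exp(-x)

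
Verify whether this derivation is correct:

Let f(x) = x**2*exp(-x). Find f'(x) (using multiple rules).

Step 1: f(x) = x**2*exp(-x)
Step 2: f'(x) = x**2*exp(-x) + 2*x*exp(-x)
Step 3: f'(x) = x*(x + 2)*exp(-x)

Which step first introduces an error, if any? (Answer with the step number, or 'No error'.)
Step 2

Step 2 is incorrect due to a sign flip.
The step shows: x**2*exp(-x) + 2*x*exp(-x)
The correct value should be: -x**2*exp(-x) + 2*x*exp(-x)

Explanation: The sign of one term was flipped: the term -x**2*exp(-x) was incorrectly written as x**2*exp(-x)
The later steps are derived from this incorrect expression, so the error originates in Step 2.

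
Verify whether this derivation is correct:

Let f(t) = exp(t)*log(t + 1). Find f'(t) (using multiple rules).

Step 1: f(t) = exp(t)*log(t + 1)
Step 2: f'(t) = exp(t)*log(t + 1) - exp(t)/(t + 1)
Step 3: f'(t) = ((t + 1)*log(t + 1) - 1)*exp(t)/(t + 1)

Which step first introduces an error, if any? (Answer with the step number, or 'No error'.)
Step 2

Step 2 is incorrect due to a sign flip.
The step shows: exp(t)*log(t + 1) - exp(t)/(t + 1)
The correct value should be: exp(t)*log(t + 1) + exp(t)/(t + 1)

Explanation: The sign of one term was flipped: the term exp(t)/(t + 1) was incorrectly written as -exp(t)/(t + 1)
The later steps are derived from this incorrect expression, so the error originates in Step 2.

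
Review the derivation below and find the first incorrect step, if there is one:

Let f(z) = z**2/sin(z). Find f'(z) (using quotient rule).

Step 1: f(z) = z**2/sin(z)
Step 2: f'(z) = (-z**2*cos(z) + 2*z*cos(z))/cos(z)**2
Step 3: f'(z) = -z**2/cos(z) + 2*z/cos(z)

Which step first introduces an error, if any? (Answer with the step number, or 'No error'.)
Step 2

Step 2 is incorrect due to a wrong trig function.
The step shows: (-z**2*cos(z) + 2*z*cos(z))/cos(z)**2
The correct value should be: (-z**2*cos(z) + 2*z*sin(z))/sin(z)**2

Explanation: sin(z) was incorrectly written as cos(z): the term (-z**2*cos(z) + 2*z*sin(z))/sin(z)**2 was incorrectly written as (-z**2*cos(z) + 2*z*cos(z))/cos(z)**2
The later steps are derived from this incorrect expression, so the error originates in Step 2.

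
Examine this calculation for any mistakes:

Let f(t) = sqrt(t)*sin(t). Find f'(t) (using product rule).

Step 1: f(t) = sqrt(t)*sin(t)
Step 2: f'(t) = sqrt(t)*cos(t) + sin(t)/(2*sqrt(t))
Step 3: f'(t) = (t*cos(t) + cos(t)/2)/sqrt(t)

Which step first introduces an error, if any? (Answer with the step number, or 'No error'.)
Step 3

Step 3 is incorrect due to a wrong trig function.
The step shows: (t*cos(t) + cos(t)/2)/sqrt(t)
The correct value should be: (t*cos(t) + sin(t)/2)/sqrt(t)

Explanation: sin(t) was incorrectly written as cos(t): the term (t*cos(t) + sin(t)/2)/sqrt(t) was incorrectly written as (t*cos(t) + cos(t)/2)/sqrt(t)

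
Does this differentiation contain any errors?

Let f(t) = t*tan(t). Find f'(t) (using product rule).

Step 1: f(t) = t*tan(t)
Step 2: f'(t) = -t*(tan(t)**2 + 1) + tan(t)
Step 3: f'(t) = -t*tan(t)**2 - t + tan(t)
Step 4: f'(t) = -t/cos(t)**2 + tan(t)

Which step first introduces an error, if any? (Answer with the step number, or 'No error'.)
Step 2

Step 2 is incorrect due to a sign flip.
The step shows: -t*(tan(t)**2 + 1) + tan(t)
The correct value should be: t*(tan(t)**2 + 1) + tan(t)

Explanation: The sign of one term was flipped: the term t*(tan(t)**2 + 1) was incorrectly written as -t*(tan(t)**2 + 1)
The later steps are derived from this incorrect expression, so the error originates in Step 2.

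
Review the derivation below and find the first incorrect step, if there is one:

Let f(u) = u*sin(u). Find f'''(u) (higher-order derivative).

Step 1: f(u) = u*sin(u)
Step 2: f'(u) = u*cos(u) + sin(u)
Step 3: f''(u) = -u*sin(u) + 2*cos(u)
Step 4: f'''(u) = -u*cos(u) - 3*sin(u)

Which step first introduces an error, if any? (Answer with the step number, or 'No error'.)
No error

All steps in this derivation are correct.
The final answer f'''(u) = -u*cos(u) - 3*sin(u) is valid.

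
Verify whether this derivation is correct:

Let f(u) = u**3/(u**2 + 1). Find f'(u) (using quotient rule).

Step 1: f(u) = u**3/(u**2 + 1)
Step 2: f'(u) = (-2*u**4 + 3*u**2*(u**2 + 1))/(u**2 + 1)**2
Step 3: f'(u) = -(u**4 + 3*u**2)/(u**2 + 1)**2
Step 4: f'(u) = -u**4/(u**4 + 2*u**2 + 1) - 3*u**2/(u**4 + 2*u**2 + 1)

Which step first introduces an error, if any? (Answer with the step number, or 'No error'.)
Step 3

Step 3 is incorrect due to a sign flip.
The step shows: -(u**4 + 3*u**2)/(u**2 + 1)**2
The correct value should be: (u**4 + 3*u**2)/(u**2 + 1)**2

Explanation: The sign of the whole expression was flipped: the term (u**4 + 3*u**2)/(u**2 + 1)**2 was incorrectly written as -(u**4 + 3*u**2)/(u**2 + 1)**2
The later steps are derived from this incorrect expression, so the error originates in Step 3.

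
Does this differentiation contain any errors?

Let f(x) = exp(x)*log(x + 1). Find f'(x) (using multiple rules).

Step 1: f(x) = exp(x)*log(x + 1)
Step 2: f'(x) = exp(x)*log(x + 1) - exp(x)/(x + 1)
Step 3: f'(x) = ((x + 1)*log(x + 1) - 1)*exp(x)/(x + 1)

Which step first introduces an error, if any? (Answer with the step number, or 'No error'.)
Step 2

Step 2 is incorrect due to a sign flip.
The step shows: exp(x)*log(x + 1) - exp(x)/(x + 1)
The correct value should be: exp(x)*log(x + 1) + exp(x)/(x + 1)

Explanation: The sign of one term was flipped: the term exp(x)/(x + 1) was incorrectly written as -exp(x)/(x + 1)
The later steps are derived from this incorrect expression, so the error originates in Step 2.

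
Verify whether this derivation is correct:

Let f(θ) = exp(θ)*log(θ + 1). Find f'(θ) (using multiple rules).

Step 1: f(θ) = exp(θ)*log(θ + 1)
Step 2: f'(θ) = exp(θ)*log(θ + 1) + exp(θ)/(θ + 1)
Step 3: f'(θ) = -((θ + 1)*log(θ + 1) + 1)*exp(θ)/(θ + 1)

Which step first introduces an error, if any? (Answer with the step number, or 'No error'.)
Step 3

Step 3 is incorrect due to a sign flip.
The step shows: -((θ + 1)*log(θ + 1) + 1)*exp(θ)/(θ + 1)
The correct value should be: ((θ + 1)*log(θ + 1) + 1)*exp(θ)/(θ + 1)

Explanation: The sign of the whole expression was flipped: the term ((θ + 1)*log(θ + 1) + 1)*exp(θ)/(θ + 1) was incorrectly written as -((θ + 1)*log(θ + 1) + 1)*exp(θ)/(θ + 1)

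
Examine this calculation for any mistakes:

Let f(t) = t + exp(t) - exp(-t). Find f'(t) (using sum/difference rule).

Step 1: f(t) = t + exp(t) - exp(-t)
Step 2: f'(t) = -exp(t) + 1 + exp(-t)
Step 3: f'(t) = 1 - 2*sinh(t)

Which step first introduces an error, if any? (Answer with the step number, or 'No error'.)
Step 2

Step 2 is incorrect due to a sign flip.
The step shows: -exp(t) + 1 + exp(-t)
The correct value should be: exp(t) + 1 + exp(-t)

Explanation: The sign of one term was flipped: the term exp(t) was incorrectly written as -exp(t)
The later steps are derived from this incorrect expression, so the error originates in Step 2.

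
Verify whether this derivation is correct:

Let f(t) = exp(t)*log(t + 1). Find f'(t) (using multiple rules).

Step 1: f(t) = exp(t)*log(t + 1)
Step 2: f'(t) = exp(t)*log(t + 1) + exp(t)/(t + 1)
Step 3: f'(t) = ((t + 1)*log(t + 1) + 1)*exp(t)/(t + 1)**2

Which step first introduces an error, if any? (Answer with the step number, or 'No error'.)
Step 3

Step 3 is incorrect due to a wrong exponent.
The step shows: ((t + 1)*log(t + 1) + 1)*exp(t)/(t + 1)**2
The correct value should be: ((t + 1)*log(t + 1) + 1)*exp(t)/(t + 1)

Explanation: The exponent -1 on t + 1 was incorrectly written as -2: the term ((t + 1)*log(t + 1) + 1)*exp(t)/(t + 1) was incorrectly written as ((t + 1)*log(t + 1) + 1)*exp(t)/(t + 1)**2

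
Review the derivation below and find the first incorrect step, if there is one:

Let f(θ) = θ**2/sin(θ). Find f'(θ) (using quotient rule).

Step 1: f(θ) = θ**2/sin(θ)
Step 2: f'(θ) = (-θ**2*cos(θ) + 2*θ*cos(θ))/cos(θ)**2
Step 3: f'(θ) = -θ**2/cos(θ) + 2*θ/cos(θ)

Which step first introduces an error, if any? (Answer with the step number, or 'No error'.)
Step 2

Step 2 is incorrect due to a wrong trig function.
The step shows: (-θ**2*cos(θ) + 2*θ*cos(θ))/cos(θ)**2
The correct value should be: (-θ**2*cos(θ) + 2*θ*sin(θ))/sin(θ)**2

Explanation: sin(θ) was incorrectly written as cos(θ): the term (-θ**2*cos(θ) + 2*θ*sin(θ))/sin(θ)**2 was incorrectly written as (-θ**2*cos(θ) + 2*θ*cos(θ))/cos(θ)**2
The later steps are derived from this incorrect expression, so the error originates in Step 2.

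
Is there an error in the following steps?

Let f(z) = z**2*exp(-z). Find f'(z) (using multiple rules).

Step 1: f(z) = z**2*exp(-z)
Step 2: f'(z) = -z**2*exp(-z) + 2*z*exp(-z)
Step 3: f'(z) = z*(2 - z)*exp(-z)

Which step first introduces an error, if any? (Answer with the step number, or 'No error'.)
No error

All steps in this derivation are correct.
The final answer f'(z) = z*(2 - z)*exp(-z) is valid.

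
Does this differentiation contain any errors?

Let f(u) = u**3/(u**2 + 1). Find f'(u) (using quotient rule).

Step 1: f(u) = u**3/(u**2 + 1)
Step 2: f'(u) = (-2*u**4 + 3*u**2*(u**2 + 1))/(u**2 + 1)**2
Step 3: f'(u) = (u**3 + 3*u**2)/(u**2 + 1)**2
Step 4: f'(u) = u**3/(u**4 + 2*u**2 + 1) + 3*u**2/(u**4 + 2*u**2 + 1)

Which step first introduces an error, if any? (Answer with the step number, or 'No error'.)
Step 3

Step 3 is incorrect due to a wrong exponent.
The step shows: (u**3 + 3*u**2)/(u**2 + 1)**2
The correct value should be: (u**4 + 3*u**2)/(u**2 + 1)**2

Explanation: The exponent 4 on u was incorrectly written as 3: the term (u**4 + 3*u**2)/(u**2 + 1)**2 was incorrectly written as (u**3 + 3*u**2)/(u**2 + 1)**2
The later steps are derived from this incorrect expression, so the error originates in Step 3.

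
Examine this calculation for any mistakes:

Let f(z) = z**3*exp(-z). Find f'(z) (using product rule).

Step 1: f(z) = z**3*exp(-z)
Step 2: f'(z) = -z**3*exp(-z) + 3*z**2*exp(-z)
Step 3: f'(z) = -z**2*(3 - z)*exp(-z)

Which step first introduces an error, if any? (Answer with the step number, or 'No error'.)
Step 3

Step 3 is incorrect due to a sign flip.
The step shows: -z**2*(3 - z)*exp(-z)
The correct value should be: z**2*(3 - z)*exp(-z)

Explanation: The sign of the whole expression was flipped: the term z**2*(3 - z)*exp(-z) was incorrectly written as -z**2*(3 - z)*exp(-z)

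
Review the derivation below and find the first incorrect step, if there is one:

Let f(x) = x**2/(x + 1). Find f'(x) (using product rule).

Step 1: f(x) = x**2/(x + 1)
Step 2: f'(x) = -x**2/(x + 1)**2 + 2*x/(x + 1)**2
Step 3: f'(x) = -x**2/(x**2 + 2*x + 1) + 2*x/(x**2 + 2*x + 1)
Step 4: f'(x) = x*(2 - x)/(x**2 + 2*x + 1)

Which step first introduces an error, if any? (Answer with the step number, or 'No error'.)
Step 2

Step 2 is incorrect due to a wrong exponent.
The step shows: -x**2/(x + 1)**2 + 2*x/(x + 1)**2
The correct value should be: -x**2/(x + 1)**2 + 2*x/(x + 1)

Explanation: The exponent -1 on x + 1 was incorrectly written as -2: the term 2*x/(x + 1) was incorrectly written as 2*x/(x + 1)**2
The later steps are derived from this incorrect expression, so the error originates in Step 2.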